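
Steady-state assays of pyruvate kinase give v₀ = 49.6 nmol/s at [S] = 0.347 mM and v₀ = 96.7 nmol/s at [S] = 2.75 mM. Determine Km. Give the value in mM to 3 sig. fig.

In reciprocal form, 1/v = (Km/Vmax)·(1/[S]) + 1/Vmax. The two points give (1/[S], 1/v) = (2.882, 0.02016) and (0.3636, 0.01034).
Slope = (0.02016 − 0.01034)/(2.882 − 0.3636) = 0.003900; intercept = 0.02016 − 0.003900×2.882 = 0.008923.
Vmax = 1/intercept = 112 nmol/s; Km = slope × Vmax = 0.003900 × 112 = 0.437 mM.

0.437 mM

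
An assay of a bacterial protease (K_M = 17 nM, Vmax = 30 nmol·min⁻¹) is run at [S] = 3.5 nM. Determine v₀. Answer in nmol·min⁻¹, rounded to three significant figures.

5.12 nmol·min⁻¹

v = Vmax·[S]/(Km + [S]) = 30 × 3.5 / (17 + 3.5)
  = 105.0 / 20.50 = 5.12 nmol·min⁻¹.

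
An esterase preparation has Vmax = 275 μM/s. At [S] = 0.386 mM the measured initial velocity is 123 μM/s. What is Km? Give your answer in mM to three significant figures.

0.477 mM

From v = Vmax[S]/(Km+[S]), Km = [S](Vmax − v)/v.
Km = 0.386 × (275 − 123) / 123 = 58.67/123 = 0.477 mM.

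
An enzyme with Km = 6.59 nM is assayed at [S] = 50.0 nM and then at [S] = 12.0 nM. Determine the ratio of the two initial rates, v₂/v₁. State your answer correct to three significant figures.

The fractional saturations are [S]/(Km+[S]) = 50.0/56.59 = 0.8835 and 12.0/18.59 = 0.6455.
v₂/v₁ is just their ratio: 0.6455/0.8835 = 0.731.

0.731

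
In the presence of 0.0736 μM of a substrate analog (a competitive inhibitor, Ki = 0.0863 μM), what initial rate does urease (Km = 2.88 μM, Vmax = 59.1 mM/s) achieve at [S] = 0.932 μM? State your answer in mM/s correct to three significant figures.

8.79 mM/s

With α = 1 + [I]/Ki = 1 + 0.0736/0.0863 = 1.853, the competitive rate law is v = Vmax[S] / (αKm + [S]).
v = 59.1×0.932 / (1.853×2.88 + 0.932) = 55.08/6.268 = 8.79 mM/s.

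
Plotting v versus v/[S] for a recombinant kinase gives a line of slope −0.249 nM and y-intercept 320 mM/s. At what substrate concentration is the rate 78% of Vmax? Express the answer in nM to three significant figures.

0.883 nM

The Eadie–Hofstee slope gives Km = 0.249 nM (slope = −Km).
v/Vmax = [S]/(Km+[S]) = 0.78 ⇒ [S] = Km·0.78/(1−0.78) = 0.249 × 3.545 = 0.883 nM.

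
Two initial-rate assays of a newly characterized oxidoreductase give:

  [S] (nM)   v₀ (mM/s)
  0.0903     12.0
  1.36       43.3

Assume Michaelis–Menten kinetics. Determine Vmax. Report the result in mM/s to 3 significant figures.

53.2 mM/s

From v = Vmax[S]/(Km+[S]), each point gives Vmax = v(Km+[S])/[S].
Equating: 12.0(Km+0.0903)/0.0903 = 43.3(Km+1.36)/1.36.
132.9·Km + 12.0 = 31.84·Km + 43.3, so (132.9 − 31.84)·Km = 43.3 − 12.0.
Km = 31.30/101.1 = 0.310 nM; then Vmax = 12.0(0.310+0.0903)/0.0903 = 53.2 mM/s.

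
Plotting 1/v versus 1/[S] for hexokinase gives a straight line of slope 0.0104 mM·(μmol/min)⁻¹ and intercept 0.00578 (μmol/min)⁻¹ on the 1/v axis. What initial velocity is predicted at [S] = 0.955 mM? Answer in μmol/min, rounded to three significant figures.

The y-intercept is 1/Vmax, so Vmax = 1/0.00578 = 173 μmol/min.
The slope is Km/Vmax, so Km = 0.0104 × 173 = 1.80 mM.
Then v = 173 × 0.955/(1.80 + 0.955) = 60.0 μmol/min.

60.0 μmol/min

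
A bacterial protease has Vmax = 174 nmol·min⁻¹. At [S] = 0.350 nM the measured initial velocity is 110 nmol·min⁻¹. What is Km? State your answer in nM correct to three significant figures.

0.204 nM

v/Vmax = 110/174 = 0.6322 = [S]/(Km+[S]).
So Km + [S] = [S]/0.6322 = 0.5536 nM, giving Km = 0.5536 − 0.350 = 0.204 nM.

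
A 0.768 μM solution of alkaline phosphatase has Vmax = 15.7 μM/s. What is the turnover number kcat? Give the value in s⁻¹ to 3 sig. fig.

20.4 s⁻¹

kcat = Vmax/[E]total = 15.7 μM/s / 0.768 μM = 20.4 s⁻¹.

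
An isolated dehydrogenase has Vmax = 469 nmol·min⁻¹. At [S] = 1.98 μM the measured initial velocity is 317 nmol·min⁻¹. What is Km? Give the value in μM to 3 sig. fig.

0.949 μM

From v = Vmax[S]/(Km+[S]), Km = [S](Vmax − v)/v.
Km = 1.98 × (469 − 317) / 317 = 301.0/317 = 0.949 μM.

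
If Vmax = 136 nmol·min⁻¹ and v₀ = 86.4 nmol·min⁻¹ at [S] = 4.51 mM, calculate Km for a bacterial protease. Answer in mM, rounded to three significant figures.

2.59 mM

v/Vmax = 86.4/136 = 0.6353 = [S]/(Km+[S]).
So Km + [S] = [S]/0.6353 = 7.099 mM, giving Km = 7.099 − 4.51 = 2.59 mM.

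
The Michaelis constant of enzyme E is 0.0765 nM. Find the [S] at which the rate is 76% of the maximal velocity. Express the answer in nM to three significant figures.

v/Vmax = [S]/(Km+[S]) = 0.76, so [S] = Km·0.76/(1 − 0.76) = 0.0765 × 3.167.
[S] = 0.242 nM.

0.242 nM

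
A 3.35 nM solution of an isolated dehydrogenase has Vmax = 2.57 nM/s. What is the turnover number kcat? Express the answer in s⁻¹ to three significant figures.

kcat = Vmax/[E]total = 2.57 nM/s / 3.35 nM = 0.767 s⁻¹.

0.767 s⁻¹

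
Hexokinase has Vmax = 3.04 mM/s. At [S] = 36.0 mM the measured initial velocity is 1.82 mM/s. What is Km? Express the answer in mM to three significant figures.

v/Vmax = 1.82/3.04 = 0.5987 = [S]/(Km+[S]).
So Km + [S] = [S]/0.5987 = 60.13 mM, giving Km = 60.13 − 36.0 = 24.1 mM.

24.1 mM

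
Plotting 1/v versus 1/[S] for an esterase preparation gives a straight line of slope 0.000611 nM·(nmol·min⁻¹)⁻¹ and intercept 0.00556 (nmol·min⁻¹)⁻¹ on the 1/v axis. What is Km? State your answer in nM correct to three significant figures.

y-intercept = 1/Vmax ⇒ Vmax = 180 nmol·min⁻¹; slope = Km/Vmax ⇒ Km = slope × Vmax.
Km = 0.000611 × 180 = 0.110 nM.

0.110 nM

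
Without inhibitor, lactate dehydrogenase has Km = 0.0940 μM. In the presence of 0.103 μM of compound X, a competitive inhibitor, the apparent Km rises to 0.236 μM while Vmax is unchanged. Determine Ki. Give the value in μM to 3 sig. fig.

0.0682 μM

Competitive: Km,app = α·Km with α = 1 + [I]/Ki.
α = Km,app/Km = 0.236/0.0940 = 2.511.
Ki = [I]/(α − 1) = 0.103/1.511 = 0.0682 μM.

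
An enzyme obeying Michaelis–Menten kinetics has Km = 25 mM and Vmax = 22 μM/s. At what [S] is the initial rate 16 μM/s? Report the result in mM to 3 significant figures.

Rearranging v = Vmax[S]/(Km+[S]) gives [S] = Km·v/(Vmax − v).
[S] = 25 × 16 / (22 − 16) = 400.0/6.000 = 66.7 mM.

66.7 mM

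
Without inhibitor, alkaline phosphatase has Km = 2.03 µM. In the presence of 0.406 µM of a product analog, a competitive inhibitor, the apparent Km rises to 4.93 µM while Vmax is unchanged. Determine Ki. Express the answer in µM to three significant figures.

0.284 µM

Competitive: Km,app = α·Km with α = 1 + [I]/Ki.
α = Km,app/Km = 4.93/2.03 = 2.429.
Since α = 1 + [I]/Ki, [I]/Ki = 2.429 − 1 = 1.429 and Ki = 0.406/1.429 = 0.284 µM.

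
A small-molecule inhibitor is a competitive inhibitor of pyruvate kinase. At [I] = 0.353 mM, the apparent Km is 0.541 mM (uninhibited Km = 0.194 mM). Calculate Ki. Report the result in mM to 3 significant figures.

0.197 mM

Competitive: Km,app = α·Km with α = 1 + [I]/Ki.
α = Km,app/Km = 0.541/0.194 = 2.789.
Since α = 1 + [I]/Ki, [I]/Ki = 2.789 − 1 = 1.789 and Ki = 0.353/1.789 = 0.197 mM.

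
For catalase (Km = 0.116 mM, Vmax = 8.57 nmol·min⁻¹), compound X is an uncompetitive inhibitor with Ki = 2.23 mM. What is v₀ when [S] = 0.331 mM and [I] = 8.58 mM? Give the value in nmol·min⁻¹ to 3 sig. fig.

With α = 1 + [I]/Ki = 1 + 8.58/2.23 = 4.848, the uncompetitive rate law is v = (Vmax/α)·[S] / (Km/α + [S]).
v = (8.57/4.848)×0.331 / (0.116/4.848 + 0.331) = 0.5852/0.3549 = 1.65 nmol·min⁻¹.

1.65 nmol·min⁻¹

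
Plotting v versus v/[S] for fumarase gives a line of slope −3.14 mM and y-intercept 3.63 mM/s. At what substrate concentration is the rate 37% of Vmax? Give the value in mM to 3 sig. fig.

The Eadie–Hofstee slope gives Km = 3.14 mM (slope = −Km).
v/Vmax = [S]/(Km+[S]) = 0.37 ⇒ [S] = Km·0.37/(1−0.37) = 3.14 × 0.5873 = 1.84 mM.

1.84 mM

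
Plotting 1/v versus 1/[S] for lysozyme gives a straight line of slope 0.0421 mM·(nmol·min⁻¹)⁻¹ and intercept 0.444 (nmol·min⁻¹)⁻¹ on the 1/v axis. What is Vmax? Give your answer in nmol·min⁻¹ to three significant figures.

2.25 nmol·min⁻¹

The y-intercept of a Lineweaver–Burk plot equals 1/Vmax, so Vmax = 1/0.444 = 2.25 nmol·min⁻¹.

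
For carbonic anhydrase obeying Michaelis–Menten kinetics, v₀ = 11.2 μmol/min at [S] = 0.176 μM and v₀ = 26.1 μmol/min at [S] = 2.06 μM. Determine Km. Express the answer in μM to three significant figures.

0.292 μM

From v = Vmax[S]/(Km+[S]), each point gives Vmax = v(Km+[S])/[S].
Equating: 11.2(Km+0.176)/0.176 = 26.1(Km+2.06)/2.06.
63.64·Km + 11.2 = 12.67·Km + 26.1, so (63.64 − 12.67)·Km = 26.1 − 11.2.
Km = 14.90/50.97 = 0.292 μM; then Vmax = 11.2(0.292+0.176)/0.176 = 29.8 μmol/min.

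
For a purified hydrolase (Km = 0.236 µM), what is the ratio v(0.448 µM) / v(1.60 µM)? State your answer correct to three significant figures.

The fractional saturations are [S]/(Km+[S]) = 1.60/1.836 = 0.8715 and 0.448/0.6840 = 0.6550.
v₂/v₁ is just their ratio: 0.6550/0.8715 = 0.752.

0.752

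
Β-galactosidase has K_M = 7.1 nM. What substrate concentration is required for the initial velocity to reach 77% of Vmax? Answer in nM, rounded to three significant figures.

23.8 nM

v/Vmax = [S]/(Km+[S]) = 0.77, so [S] = Km·0.77/(1 − 0.77) = 7.1 × 3.348.
[S] = 23.8 nM.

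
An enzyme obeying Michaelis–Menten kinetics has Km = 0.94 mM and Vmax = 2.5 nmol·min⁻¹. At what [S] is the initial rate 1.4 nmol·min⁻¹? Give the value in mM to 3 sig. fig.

Rearranging v = Vmax[S]/(Km+[S]) gives [S] = Km·v/(Vmax − v).
[S] = 0.94 × 1.4 / (2.5 − 1.4) = 1.316/1.100 = 1.20 mM.

1.20 mM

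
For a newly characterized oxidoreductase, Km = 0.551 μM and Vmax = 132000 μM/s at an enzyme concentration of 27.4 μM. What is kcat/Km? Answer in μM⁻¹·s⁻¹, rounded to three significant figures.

kcat = Vmax/[E]total = 132000/27.4 = 4820 s⁻¹.
kcat/Km = 4820/0.551 = 8740 μM⁻¹·s⁻¹.

8740 μM⁻¹·s⁻¹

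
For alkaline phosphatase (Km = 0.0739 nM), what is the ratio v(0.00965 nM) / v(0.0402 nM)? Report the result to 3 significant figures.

Since Vmax cancels, v₂/v₁ = [S]₂(Km+[S]₁) / [S]₁(Km+[S]₂).
= 0.00965×(0.0739+0.0402) / (0.0402×(0.0739+0.00965)) = 0.001101/0.003359 = 0.328.

0.328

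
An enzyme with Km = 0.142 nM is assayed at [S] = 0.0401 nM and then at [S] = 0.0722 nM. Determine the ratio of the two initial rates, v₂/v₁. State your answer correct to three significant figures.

1.53

The fractional saturations are [S]/(Km+[S]) = 0.0401/0.1821 = 0.2202 and 0.0722/0.2142 = 0.3371.
v₂/v₁ is just their ratio: 0.3371/0.2202 = 1.53.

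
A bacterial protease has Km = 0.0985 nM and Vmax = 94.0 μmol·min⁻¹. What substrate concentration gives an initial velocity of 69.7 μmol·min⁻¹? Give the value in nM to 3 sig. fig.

The required fractional saturation is v/Vmax = 69.7/94.0 = 0.7415.
Then [S]/(Km+[S]) = 0.7415 ⇒ [S] = 0.0985 × 0.7415/(1 − 0.7415) = 0.283 nM.

0.283 nM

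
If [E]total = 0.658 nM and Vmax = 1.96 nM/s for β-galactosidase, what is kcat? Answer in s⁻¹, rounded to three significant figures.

kcat = Vmax/[E]total = 1.96 nM/s / 0.658 nM = 2.98 s⁻¹.

2.98 s⁻¹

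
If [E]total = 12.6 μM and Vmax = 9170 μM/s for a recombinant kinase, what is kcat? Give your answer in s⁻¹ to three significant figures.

kcat = Vmax/[E]total = 9170 μM/s / 12.6 μM = 728 s⁻¹.

728 s⁻¹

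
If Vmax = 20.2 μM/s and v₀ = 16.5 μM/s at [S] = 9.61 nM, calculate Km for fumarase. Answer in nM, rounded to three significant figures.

From v = Vmax[S]/(Km+[S]), Km = [S](Vmax − v)/v.
Km = 9.61 × (20.2 − 16.5) / 16.5 = 35.56/16.5 = 2.15 nM.

2.15 nM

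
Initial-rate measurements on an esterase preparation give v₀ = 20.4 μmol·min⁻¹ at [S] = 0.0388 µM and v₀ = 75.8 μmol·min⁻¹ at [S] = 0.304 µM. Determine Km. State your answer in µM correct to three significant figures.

0.200 µM

In reciprocal form, 1/v = (Km/Vmax)·(1/[S]) + 1/Vmax. The two points give (1/[S], 1/v) = (25.77, 0.04902) and (3.289, 0.01319).
Slope = (0.04902 − 0.01319)/(25.77 − 3.289) = 0.001593; intercept = 0.04902 − 0.001593×25.77 = 0.007951.
Vmax = 1/intercept = 126 μmol·min⁻¹; Km = slope × Vmax = 0.001593 × 126 = 0.200 µM.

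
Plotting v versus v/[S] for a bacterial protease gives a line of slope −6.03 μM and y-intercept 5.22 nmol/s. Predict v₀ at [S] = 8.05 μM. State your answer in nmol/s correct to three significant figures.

In the Eadie–Hofstee form v = Vmax − Km·(v/[S]), the slope is −Km and the intercept is Vmax, so Km = 6.03 μM and Vmax = 5.22 nmol/s.
v = 5.22 × 8.05/(6.03 + 8.05) = 2.98 nmol/s.

2.98 nmol/s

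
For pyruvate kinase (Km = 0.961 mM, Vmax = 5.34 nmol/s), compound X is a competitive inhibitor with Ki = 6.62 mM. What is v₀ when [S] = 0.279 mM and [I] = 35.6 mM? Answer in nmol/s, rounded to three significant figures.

0.233 nmol/s

With α = 1 + [I]/Ki = 1 + 35.6/6.62 = 6.378, the competitive rate law is v = Vmax[S] / (αKm + [S]).
v = 5.34×0.279 / (6.378×0.961 + 0.279) = 1.490/6.408 = 0.233 nmol/s.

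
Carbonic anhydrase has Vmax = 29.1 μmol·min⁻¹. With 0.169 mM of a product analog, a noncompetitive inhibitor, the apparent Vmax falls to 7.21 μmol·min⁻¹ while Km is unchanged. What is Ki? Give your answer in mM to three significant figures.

0.0557 mM

Noncompetitive: Vmax,app = Vmax/α with α = 1 + [I]/Ki.
α = Vmax/Vmax,app = 29.1/7.21 = 4.036.
Ki = [I]/(α − 1) = 0.169/3.036 = 0.0557 mM.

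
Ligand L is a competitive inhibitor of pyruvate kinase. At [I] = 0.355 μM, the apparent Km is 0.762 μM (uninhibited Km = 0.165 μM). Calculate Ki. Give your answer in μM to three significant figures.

0.0981 μM

Competitive: Km,app = α·Km with α = 1 + [I]/Ki.
α = Km,app/Km = 0.762/0.165 = 4.618.
Since α = 1 + [I]/Ki, [I]/Ki = 4.618 − 1 = 3.618 and Ki = 0.355/3.618 = 0.0981 μM.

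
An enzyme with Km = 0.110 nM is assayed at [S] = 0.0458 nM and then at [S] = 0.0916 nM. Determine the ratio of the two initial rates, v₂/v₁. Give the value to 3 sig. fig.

Since Vmax cancels, v₂/v₁ = [S]₂(Km+[S]₁) / [S]₁(Km+[S]₂).
= 0.0916×(0.110+0.0458) / (0.0458×(0.110+0.0916)) = 0.01427/0.009233 = 1.55.

1.55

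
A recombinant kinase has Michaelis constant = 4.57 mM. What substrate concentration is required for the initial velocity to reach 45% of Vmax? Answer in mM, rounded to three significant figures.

3.74 mM

v/Vmax = [S]/(Km+[S]) = 0.45, so [S] = Km·0.45/(1 − 0.45) = 4.57 × 0.8182.
[S] = 3.74 mM.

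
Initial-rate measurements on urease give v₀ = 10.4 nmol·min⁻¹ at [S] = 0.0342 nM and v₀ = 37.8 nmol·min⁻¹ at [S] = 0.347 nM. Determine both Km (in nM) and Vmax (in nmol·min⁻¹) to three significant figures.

In reciprocal form, 1/v = (Km/Vmax)·(1/[S]) + 1/Vmax. The two points give (1/[S], 1/v) = (29.24, 0.09615) and (2.882, 0.02646).
Slope = (0.09615 − 0.02646)/(29.24 − 2.882) = 0.002644; intercept = 0.09615 − 0.002644×29.24 = 0.01883.
Vmax = 1/intercept = 53.1 nmol·min⁻¹; Km = slope × Vmax = 0.002644 × 53.1 = 0.140 nM.

Km = 0.140 nM; Vmax = 53.1 nmol·min⁻¹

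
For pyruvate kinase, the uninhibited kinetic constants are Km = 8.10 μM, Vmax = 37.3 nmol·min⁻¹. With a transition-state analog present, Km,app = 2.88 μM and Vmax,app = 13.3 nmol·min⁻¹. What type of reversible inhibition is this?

Both Km and Vmax decrease by the same factor (~2.81-fold) — characteristic of uncompetitive inhibition.

uncompetitive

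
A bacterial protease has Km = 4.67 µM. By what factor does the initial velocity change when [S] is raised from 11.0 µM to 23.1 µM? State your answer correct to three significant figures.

1.18

Since Vmax cancels, v₂/v₁ = [S]₂(Km+[S]₁) / [S]₁(Km+[S]₂).
= 23.1×(4.67+11.0) / (11.0×(4.67+23.1)) = 362.0/305.5 = 1.18.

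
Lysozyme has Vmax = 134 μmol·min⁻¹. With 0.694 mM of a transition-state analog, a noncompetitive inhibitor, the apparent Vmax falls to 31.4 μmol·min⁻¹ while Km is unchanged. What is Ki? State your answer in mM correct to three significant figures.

Noncompetitive: Vmax,app = Vmax/α with α = 1 + [I]/Ki.
α = Vmax/Vmax,app = 134/31.4 = 4.268.
Since α = 1 + [I]/Ki, [I]/Ki = 4.268 − 1 = 3.268 and Ki = 0.694/3.268 = 0.212 mM.

0.212 mM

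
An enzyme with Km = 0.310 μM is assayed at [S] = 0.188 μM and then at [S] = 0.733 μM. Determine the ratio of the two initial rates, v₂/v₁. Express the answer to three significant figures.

1.86

The fractional saturations are [S]/(Km+[S]) = 0.188/0.4980 = 0.3775 and 0.733/1.043 = 0.7028.
v₂/v₁ is just their ratio: 0.7028/0.3775 = 1.86.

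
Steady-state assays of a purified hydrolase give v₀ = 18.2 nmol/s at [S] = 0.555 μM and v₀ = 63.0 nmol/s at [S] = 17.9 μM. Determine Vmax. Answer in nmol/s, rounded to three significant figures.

From v = Vmax[S]/(Km+[S]), each point gives Vmax = v(Km+[S])/[S].
Equating: 18.2(Km+0.555)/0.555 = 63.0(Km+17.9)/17.9.
32.79·Km + 18.2 = 3.520·Km + 63.0, so (32.79 − 3.520)·Km = 63.0 − 18.2.
Km = 44.80/29.27 = 1.53 μM; then Vmax = 18.2(1.53+0.555)/0.555 = 68.4 nmol/s.

68.4 nmol/s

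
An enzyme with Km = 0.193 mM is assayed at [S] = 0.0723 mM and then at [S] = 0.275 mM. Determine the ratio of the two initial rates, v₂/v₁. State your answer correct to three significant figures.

2.16

Since Vmax cancels, v₂/v₁ = [S]₂(Km+[S]₁) / [S]₁(Km+[S]₂).
= 0.275×(0.193+0.0723) / (0.0723×(0.193+0.275)) = 0.07296/0.03384 = 2.16.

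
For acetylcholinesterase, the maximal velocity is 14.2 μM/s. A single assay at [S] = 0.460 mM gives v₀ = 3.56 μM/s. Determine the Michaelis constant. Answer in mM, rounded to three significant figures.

v/Vmax = 3.56/14.2 = 0.2507 = [S]/(Km+[S]).
So Km + [S] = [S]/0.2507 = 1.835 mM, giving Km = 1.835 − 0.460 = 1.37 mM.

1.37 mM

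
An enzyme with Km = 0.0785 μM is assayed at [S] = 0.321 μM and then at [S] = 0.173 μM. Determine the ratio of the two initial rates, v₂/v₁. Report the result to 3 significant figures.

0.856

Since Vmax cancels, v₂/v₁ = [S]₂(Km+[S]₁) / [S]₁(Km+[S]₂).
= 0.173×(0.0785+0.321) / (0.321×(0.0785+0.173)) = 0.06911/0.08073 = 0.856.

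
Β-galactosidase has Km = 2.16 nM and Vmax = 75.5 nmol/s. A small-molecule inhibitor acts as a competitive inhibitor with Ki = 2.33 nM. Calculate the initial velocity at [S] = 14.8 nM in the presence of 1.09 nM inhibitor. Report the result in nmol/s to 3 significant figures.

With α = 1 + [I]/Ki = 1 + 1.09/2.33 = 1.468, the competitive rate law is v = Vmax[S] / (αKm + [S]).
v = 75.5×14.8 / (1.468×2.16 + 14.8) = 1117/17.97 = 62.2 nmol/s.

62.2 nmol/s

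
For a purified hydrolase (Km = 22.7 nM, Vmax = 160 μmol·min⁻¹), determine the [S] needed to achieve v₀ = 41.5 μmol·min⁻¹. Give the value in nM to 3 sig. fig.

7.95 nM

The required fractional saturation is v/Vmax = 41.5/160 = 0.2594.
Then [S]/(Km+[S]) = 0.2594 ⇒ [S] = 22.7 × 0.2594/(1 − 0.2594) = 7.95 nM.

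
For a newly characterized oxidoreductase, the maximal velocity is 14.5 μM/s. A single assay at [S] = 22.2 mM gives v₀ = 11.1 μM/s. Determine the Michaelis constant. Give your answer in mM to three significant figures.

6.80 mM

From v = Vmax[S]/(Km+[S]), Km = [S](Vmax − v)/v.
Km = 22.2 × (14.5 − 11.1) / 11.1 = 75.48/11.1 = 6.80 mM.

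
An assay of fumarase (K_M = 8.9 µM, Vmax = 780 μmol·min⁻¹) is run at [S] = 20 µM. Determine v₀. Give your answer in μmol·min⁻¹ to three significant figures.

540 μmol·min⁻¹

v = Vmax·[S]/(Km + [S]) = 780 × 20 / (8.9 + 20)
  = 15600 / 28.90 = 540 μmol·min⁻¹.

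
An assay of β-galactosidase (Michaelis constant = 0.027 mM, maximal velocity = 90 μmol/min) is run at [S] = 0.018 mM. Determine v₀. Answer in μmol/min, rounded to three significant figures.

36.0 μmol/min

[S]/(Km+[S]) = 0.018/0.04500 = 0.4000, the fractional saturation.
v = 0.4000 × Vmax = 0.4000 × 90 = 36.0 μmol/min.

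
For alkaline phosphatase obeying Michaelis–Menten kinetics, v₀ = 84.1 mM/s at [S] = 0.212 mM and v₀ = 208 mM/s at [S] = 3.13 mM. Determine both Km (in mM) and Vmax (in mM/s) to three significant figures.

From v = Vmax[S]/(Km+[S]), each point gives Vmax = v(Km+[S])/[S].
Equating: 84.1(Km+0.212)/0.212 = 208(Km+3.13)/3.13.
396.7·Km + 84.1 = 66.45·Km + 208, so (396.7 − 66.45)·Km = 208 − 84.1.
Km = 123.9/330.2 = 0.375 mM; then Vmax = 84.1(0.375+0.212)/0.212 = 233 mM/s.

Km = 0.375 mM; Vmax = 233 mM/s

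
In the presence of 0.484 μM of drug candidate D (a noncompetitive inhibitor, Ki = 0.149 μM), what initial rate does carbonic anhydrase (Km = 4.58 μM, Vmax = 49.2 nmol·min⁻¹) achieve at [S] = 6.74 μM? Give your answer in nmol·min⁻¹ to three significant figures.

6.90 nmol·min⁻¹

α = 1 + [I]/Ki = 1 + 0.484/0.149 = 4.248.
For a noncompetitive inhibitor, Vmax is reduced to Vmax/α while Km is unchanged: Km,app = 4.58 μM, Vmax,app = 11.6 nmol·min⁻¹.
v = Vmax,app·[S]/(Km,app + [S]) = 11.6 × 6.74/(4.58 + 6.74) = 6.90 nmol·min⁻¹.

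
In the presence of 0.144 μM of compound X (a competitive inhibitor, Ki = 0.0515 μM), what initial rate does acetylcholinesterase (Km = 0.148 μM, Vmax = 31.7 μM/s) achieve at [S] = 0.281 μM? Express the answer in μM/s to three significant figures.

α = 1 + [I]/Ki = 1 + 0.144/0.0515 = 3.796.
For a competitive inhibitor, Vmax is unchanged and the apparent Km becomes α·Km: Km,app = 0.562 μM, Vmax,app = 31.7 μM/s.
v = Vmax,app·[S]/(Km,app + [S]) = 31.7 × 0.281/(0.562 + 0.281) = 10.6 μM/s.

10.6 μM/s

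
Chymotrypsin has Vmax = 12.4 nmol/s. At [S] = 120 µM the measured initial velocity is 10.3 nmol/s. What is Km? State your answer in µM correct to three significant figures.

v/Vmax = 10.3/12.4 = 0.8306 = [S]/(Km+[S]).
So Km + [S] = [S]/0.8306 = 144.5 µM, giving Km = 144.5 − 120 = 24.5 µM.

24.5 µM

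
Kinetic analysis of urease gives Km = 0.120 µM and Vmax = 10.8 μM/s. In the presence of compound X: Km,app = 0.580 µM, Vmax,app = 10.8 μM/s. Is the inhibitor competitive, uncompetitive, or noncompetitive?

competitive

Km increases (0.120 → 0.580 µM) while Vmax is unchanged — the hallmark of competitive inhibition.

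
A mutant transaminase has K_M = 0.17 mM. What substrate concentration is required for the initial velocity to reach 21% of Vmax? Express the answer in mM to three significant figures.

0.0452 mM

v/Vmax = [S]/(Km+[S]) = 0.21, so [S] = Km·0.21/(1 − 0.21) = 0.17 × 0.2658.
[S] = 0.0452 mM.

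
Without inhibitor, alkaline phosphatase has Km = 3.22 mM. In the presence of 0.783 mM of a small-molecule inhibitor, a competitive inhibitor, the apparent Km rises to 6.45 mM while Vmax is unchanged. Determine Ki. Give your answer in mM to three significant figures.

Competitive: Km,app = α·Km with α = 1 + [I]/Ki.
α = Km,app/Km = 6.45/3.22 = 2.003.
Since α = 1 + [I]/Ki, [I]/Ki = 2.003 − 1 = 1.003 and Ki = 0.783/1.003 = 0.781 mM.

0.781 mM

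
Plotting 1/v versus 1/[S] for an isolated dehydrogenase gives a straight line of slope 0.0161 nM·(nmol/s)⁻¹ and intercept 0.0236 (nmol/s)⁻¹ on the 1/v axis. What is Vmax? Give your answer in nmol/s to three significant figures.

The y-intercept of a Lineweaver–Burk plot equals 1/Vmax, so Vmax = 1/0.0236 = 42.4 nmol/s.

42.4 nmol/s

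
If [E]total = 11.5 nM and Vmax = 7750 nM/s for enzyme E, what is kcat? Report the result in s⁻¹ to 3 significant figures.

674 s⁻¹

kcat = Vmax/[E]total = 7750 nM/s / 11.5 nM = 674 s⁻¹.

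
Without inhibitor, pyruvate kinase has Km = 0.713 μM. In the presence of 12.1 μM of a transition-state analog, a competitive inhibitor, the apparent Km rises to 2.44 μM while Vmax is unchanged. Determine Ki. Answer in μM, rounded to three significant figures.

Competitive: Km,app = α·Km with α = 1 + [I]/Ki.
α = Km,app/Km = 2.44/0.713 = 3.422.
Ki = [I]/(α − 1) = 12.1/2.422 = 5.00 μM.

5.00 μM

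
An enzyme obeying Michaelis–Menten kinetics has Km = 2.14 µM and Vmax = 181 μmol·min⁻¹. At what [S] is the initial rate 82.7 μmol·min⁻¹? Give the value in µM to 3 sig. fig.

1.80 µM

Rearranging v = Vmax[S]/(Km+[S]) gives [S] = Km·v/(Vmax − v).
[S] = 2.14 × 82.7 / (181 − 82.7) = 177.0/98.30 = 1.80 µM.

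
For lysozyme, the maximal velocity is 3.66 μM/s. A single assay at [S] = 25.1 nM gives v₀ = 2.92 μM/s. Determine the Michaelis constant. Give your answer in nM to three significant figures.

v/Vmax = 2.92/3.66 = 0.7978 = [S]/(Km+[S]).
So Km + [S] = [S]/0.7978 = 31.46 nM, giving Km = 31.46 − 25.1 = 6.36 nM.

6.36 nM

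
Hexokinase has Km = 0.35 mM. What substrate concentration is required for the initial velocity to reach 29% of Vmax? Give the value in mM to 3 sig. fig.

0.143 mM

v/Vmax = [S]/(Km+[S]) = 0.29, so [S] = Km·0.29/(1 − 0.29) = 0.35 × 0.4085.
[S] = 0.143 mM.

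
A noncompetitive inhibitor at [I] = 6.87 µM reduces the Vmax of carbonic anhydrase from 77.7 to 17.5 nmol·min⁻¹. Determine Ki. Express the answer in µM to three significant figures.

Noncompetitive: Vmax,app = Vmax/α with α = 1 + [I]/Ki.
α = Vmax/Vmax,app = 77.7/17.5 = 4.440.
Since α = 1 + [I]/Ki, [I]/Ki = 4.440 − 1 = 3.440 and Ki = 6.87/3.440 = 2.00 µM.

2.00 µM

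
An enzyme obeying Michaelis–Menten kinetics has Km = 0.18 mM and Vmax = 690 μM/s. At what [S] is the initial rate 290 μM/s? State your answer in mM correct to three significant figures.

Rearranging v = Vmax[S]/(Km+[S]) gives [S] = Km·v/(Vmax − v).
[S] = 0.18 × 290 / (690 − 290) = 52.20/400.0 = 0.130 mM.

0.130 mM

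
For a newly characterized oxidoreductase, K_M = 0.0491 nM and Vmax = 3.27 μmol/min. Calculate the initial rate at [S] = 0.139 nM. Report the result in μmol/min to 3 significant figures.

2.42 μmol/min

v = Vmax·[S]/(Km + [S]) = 3.27 × 0.139 / (0.0491 + 0.139)
  = 0.4545 / 0.1881 = 2.42 μmol/min.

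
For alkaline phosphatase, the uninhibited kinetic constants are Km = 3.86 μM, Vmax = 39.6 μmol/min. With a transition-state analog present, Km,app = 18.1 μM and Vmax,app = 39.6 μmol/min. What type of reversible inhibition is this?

Km increases (3.86 → 18.1 μM) while Vmax is unchanged — the hallmark of competitive inhibition.

competitive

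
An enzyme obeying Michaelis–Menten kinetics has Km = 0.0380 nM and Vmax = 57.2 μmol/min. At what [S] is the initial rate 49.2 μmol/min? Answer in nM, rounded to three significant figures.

The required fractional saturation is v/Vmax = 49.2/57.2 = 0.8601.
Then [S]/(Km+[S]) = 0.8601 ⇒ [S] = 0.0380 × 0.8601/(1 − 0.8601) = 0.234 nM.

0.234 nM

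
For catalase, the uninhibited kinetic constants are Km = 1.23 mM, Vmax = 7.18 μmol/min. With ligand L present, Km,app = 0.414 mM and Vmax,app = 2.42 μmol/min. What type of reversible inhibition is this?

Both Km and Vmax decrease by the same factor (~2.97-fold) — characteristic of uncompetitive inhibition.

uncompetitive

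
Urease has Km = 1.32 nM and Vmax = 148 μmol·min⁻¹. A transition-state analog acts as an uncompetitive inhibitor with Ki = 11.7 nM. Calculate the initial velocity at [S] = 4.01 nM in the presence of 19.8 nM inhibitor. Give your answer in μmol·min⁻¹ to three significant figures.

With α = 1 + [I]/Ki = 1 + 19.8/11.7 = 2.692, the uncompetitive rate law is v = (Vmax/α)·[S] / (Km/α + [S]).
v = (148/2.692)×4.01 / (1.32/2.692 + 4.01) = 220.4/4.500 = 49.0 μmol·min⁻¹.

49.0 μmol·min⁻¹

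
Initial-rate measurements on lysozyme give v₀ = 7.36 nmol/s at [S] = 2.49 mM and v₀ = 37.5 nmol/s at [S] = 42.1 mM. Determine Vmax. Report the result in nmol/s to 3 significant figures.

In reciprocal form, 1/v = (Km/Vmax)·(1/[S]) + 1/Vmax. The two points give (1/[S], 1/v) = (0.4016, 0.1359) and (0.02375, 0.02667).
Slope = (0.1359 − 0.02667)/(0.4016 − 0.02375) = 0.2890; intercept = 0.1359 − 0.2890×0.4016 = 0.01980.
Vmax = 1/intercept = 50.5 nmol/s; Km = slope × Vmax = 0.2890 × 50.5 = 14.6 mM.

50.5 nmol/s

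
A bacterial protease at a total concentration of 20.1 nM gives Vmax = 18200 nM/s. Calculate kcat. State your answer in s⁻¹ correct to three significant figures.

905 s⁻¹

kcat = Vmax/[E]total = 18200 nM/s / 20.1 nM = 905 s⁻¹.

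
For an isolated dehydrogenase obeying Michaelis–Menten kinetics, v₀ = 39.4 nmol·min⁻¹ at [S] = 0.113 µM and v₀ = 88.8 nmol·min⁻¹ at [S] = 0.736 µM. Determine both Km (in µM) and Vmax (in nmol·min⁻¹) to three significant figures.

Km = 0.217 µM; Vmax = 115 nmol·min⁻¹

In reciprocal form, 1/v = (Km/Vmax)·(1/[S]) + 1/Vmax. The two points give (1/[S], 1/v) = (8.850, 0.02538) and (1.359, 0.01126).
Slope = (0.02538 − 0.01126)/(8.850 − 1.359) = 0.001885; intercept = 0.02538 − 0.001885×8.850 = 0.008700.
Vmax = 1/intercept = 115 nmol·min⁻¹; Km = slope × Vmax = 0.001885 × 115 = 0.217 µM.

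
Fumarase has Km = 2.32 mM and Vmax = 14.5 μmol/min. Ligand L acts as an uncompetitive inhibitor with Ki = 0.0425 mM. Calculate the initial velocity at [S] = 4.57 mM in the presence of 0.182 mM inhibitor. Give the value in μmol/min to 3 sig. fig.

With α = 1 + [I]/Ki = 1 + 0.182/0.0425 = 5.282, the uncompetitive rate law is v = (Vmax/α)·[S] / (Km/α + [S]).
v = (14.5/5.282)×4.57 / (2.32/5.282 + 4.57) = 12.54/5.009 = 2.50 μmol/min.

2.50 μmol/min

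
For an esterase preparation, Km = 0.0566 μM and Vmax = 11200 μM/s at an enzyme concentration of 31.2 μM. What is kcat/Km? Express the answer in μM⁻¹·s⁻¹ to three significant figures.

kcat = Vmax/[E]total = 11200/31.2 = 359 s⁻¹.
kcat/Km = 359/0.0566 = 6340 μM⁻¹·s⁻¹.

6340 μM⁻¹·s⁻¹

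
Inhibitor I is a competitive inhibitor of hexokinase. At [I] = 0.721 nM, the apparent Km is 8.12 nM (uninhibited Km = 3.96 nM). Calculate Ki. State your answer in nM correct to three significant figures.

Competitive: Km,app = α·Km with α = 1 + [I]/Ki.
α = Km,app/Km = 8.12/3.96 = 2.051.
Since α = 1 + [I]/Ki, [I]/Ki = 2.051 − 1 = 1.051 and Ki = 0.721/1.051 = 0.686 nM.

0.686 nM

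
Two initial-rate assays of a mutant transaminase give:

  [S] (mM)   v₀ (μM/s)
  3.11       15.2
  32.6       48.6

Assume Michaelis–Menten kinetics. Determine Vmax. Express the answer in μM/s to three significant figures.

From v = Vmax[S]/(Km+[S]), each point gives Vmax = v(Km+[S])/[S].
Equating: 15.2(Km+3.11)/3.11 = 48.6(Km+32.6)/32.6.
4.887·Km + 15.2 = 1.491·Km + 48.6, so (4.887 − 1.491)·Km = 48.6 − 15.2.
Km = 33.40/3.397 = 9.83 mM; then Vmax = 15.2(9.83+3.11)/3.11 = 63.3 μM/s.

63.3 μM/s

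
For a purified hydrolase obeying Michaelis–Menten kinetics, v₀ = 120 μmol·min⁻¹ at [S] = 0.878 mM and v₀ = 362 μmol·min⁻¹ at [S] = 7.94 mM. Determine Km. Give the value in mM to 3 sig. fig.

2.66 mM

In reciprocal form, 1/v = (Km/Vmax)·(1/[S]) + 1/Vmax. The two points give (1/[S], 1/v) = (1.139, 0.008333) and (0.1259, 0.002762).
Slope = (0.008333 − 0.002762)/(1.139 − 0.1259) = 0.005499; intercept = 0.008333 − 0.005499×1.139 = 0.002070.
Vmax = 1/intercept = 483 μmol·min⁻¹; Km = slope × Vmax = 0.005499 × 483 = 2.66 mM.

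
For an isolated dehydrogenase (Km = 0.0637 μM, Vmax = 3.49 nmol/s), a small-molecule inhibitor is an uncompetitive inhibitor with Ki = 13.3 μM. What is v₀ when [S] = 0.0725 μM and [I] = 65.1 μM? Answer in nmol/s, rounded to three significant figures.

0.515 nmol/s

α = 1 + [I]/Ki = 1 + 65.1/13.3 = 5.895.
For an uncompetitive inhibitor, both parameters are divided by α, giving Vmax/α and Km/α: Km,app = 0.0108 μM, Vmax,app = 0.592 nmol/s.
v = Vmax,app·[S]/(Km,app + [S]) = 0.592 × 0.0725/(0.0108 + 0.0725) = 0.515 nmol/s.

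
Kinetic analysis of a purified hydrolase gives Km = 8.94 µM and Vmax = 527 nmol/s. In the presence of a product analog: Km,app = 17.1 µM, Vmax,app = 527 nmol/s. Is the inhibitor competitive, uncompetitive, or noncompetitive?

Km increases (8.94 → 17.1 µM) while Vmax is unchanged — the hallmark of competitive inhibition.

competitive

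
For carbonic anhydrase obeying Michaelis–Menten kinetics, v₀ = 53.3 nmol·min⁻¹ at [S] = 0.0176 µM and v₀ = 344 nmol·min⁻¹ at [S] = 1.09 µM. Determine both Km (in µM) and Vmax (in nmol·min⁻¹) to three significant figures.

Km = 0.107 µM; Vmax = 378 nmol·min⁻¹

From v = Vmax[S]/(Km+[S]), each point gives Vmax = v(Km+[S])/[S].
Equating: 53.3(Km+0.0176)/0.0176 = 344(Km+1.09)/1.09.
3028·Km + 53.3 = 315.6·Km + 344, so (3028 − 315.6)·Km = 344 − 53.3.
Km = 290.7/2713 = 0.107 µM; then Vmax = 53.3(0.107+0.0176)/0.0176 = 378 nmol·min⁻¹.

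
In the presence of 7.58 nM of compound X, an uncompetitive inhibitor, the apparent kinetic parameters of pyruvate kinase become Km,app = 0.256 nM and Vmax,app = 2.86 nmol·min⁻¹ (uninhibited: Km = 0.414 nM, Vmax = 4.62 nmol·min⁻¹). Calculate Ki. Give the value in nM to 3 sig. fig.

12.3 nM

Uncompetitive: Vmax,app = Vmax/α (and Km,app = Km/α) with α = 1 + [I]/Ki.
α = Vmax/Vmax,app = 4.62/2.86 = 1.615.
Ki = [I]/(α − 1) = 7.58/0.6154 = 12.3 nM.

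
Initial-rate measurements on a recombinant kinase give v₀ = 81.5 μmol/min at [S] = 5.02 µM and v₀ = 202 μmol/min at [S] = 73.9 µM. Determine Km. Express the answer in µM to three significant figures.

8.92 µM

In reciprocal form, 1/v = (Km/Vmax)·(1/[S]) + 1/Vmax. The two points give (1/[S], 1/v) = (0.1992, 0.01227) and (0.01353, 0.004950).
Slope = (0.01227 − 0.004950)/(0.1992 − 0.01353) = 0.03942; intercept = 0.01227 − 0.03942×0.1992 = 0.004417.
Vmax = 1/intercept = 226 μmol/min; Km = slope × Vmax = 0.03942 × 226 = 8.92 µM.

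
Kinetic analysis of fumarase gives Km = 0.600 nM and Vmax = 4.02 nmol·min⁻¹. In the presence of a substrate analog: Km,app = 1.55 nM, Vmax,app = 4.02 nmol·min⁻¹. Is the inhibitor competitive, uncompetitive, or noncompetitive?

Km increases (0.600 → 1.55 nM) while Vmax is unchanged — the hallmark of competitive inhibition.

competitive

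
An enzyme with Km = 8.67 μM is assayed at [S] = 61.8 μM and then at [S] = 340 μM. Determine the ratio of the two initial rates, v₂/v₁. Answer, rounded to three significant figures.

1.11

Since Vmax cancels, v₂/v₁ = [S]₂(Km+[S]₁) / [S]₁(Km+[S]₂).
= 340×(8.67+61.8) / (61.8×(8.67+340)) = 23960/21550 = 1.11.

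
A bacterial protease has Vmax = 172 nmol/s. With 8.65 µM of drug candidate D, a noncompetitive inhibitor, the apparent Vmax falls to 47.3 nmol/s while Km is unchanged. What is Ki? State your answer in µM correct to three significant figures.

3.28 µM

Noncompetitive: Vmax,app = Vmax/α with α = 1 + [I]/Ki.
α = Vmax/Vmax,app = 172/47.3 = 3.636.
Ki = [I]/(α − 1) = 8.65/2.636 = 3.28 µM.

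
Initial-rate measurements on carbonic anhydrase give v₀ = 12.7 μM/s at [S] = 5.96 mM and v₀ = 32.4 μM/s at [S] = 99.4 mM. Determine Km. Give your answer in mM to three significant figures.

In reciprocal form, 1/v = (Km/Vmax)·(1/[S]) + 1/Vmax. The two points give (1/[S], 1/v) = (0.1678, 0.07874) and (0.01006, 0.03086).
Slope = (0.07874 − 0.03086)/(0.1678 − 0.01006) = 0.3035; intercept = 0.07874 − 0.3035×0.1678 = 0.02781.
Vmax = 1/intercept = 36.0 μM/s; Km = slope × Vmax = 0.3035 × 36.0 = 10.9 mM.

10.9 mM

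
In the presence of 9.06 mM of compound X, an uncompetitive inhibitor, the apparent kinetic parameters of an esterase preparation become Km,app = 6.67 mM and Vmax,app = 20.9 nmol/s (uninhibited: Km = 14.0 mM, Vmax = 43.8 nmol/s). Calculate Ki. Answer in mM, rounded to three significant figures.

8.27 mM

Uncompetitive: Vmax,app = Vmax/α (and Km,app = Km/α) with α = 1 + [I]/Ki.
α = Vmax/Vmax,app = 43.8/20.9 = 2.096.
Ki = [I]/(α − 1) = 9.06/1.096 = 8.27 mM.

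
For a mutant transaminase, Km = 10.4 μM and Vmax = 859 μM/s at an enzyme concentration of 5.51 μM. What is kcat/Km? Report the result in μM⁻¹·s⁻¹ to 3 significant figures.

15.0 μM⁻¹·s⁻¹

kcat = Vmax/[E]total = 859/5.51 = 156 s⁻¹.
kcat/Km = 156/10.4 = 15.0 μM⁻¹·s⁻¹.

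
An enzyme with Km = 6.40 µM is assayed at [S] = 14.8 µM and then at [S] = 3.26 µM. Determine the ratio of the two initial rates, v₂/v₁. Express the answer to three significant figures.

0.483

Since Vmax cancels, v₂/v₁ = [S]₂(Km+[S]₁) / [S]₁(Km+[S]₂).
= 3.26×(6.40+14.8) / (14.8×(6.40+3.26)) = 69.11/143.0 = 0.483.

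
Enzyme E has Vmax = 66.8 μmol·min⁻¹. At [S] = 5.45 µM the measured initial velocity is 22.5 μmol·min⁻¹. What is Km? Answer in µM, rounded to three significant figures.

From v = Vmax[S]/(Km+[S]), Km = [S](Vmax − v)/v.
Km = 5.45 × (66.8 − 22.5) / 22.5 = 241.4/22.5 = 10.7 µM.

10.7 µM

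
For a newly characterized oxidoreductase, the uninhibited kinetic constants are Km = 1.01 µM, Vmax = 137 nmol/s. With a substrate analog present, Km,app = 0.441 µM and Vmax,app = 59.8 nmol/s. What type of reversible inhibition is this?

Both Km and Vmax decrease by the same factor (~2.29-fold) — characteristic of uncompetitive inhibition.

uncompetitive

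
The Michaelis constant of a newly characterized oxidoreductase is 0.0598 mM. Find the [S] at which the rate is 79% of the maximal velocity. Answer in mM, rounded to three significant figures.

v/Vmax = [S]/(Km+[S]) = 0.79, so [S] = Km·0.79/(1 − 0.79) = 0.0598 × 3.762.
[S] = 0.225 mM.

0.225 mM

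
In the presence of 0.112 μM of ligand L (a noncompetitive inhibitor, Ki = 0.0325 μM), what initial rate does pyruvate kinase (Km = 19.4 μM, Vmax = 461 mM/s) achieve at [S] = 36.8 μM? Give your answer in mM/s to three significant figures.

67.9 mM/s

With α = 1 + [I]/Ki = 1 + 0.112/0.0325 = 4.446, the noncompetitive rate law is v = (Vmax/α)·[S] / (Km + [S]).
v = (461/4.446)×36.8 / (19.4 + 36.8) = 3816/56.20 = 67.9 mM/s.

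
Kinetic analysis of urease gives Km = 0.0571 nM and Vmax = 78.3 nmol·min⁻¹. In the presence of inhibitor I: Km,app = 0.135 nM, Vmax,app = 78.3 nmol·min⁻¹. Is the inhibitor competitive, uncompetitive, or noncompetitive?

Km increases (0.0571 → 0.135 nM) while Vmax is unchanged — the hallmark of competitive inhibition.

competitive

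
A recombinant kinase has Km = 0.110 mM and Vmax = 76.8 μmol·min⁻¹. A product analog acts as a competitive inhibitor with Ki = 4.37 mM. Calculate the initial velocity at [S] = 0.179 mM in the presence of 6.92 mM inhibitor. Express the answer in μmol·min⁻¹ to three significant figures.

29.7 μmol·min⁻¹

With α = 1 + [I]/Ki = 1 + 6.92/4.37 = 2.584, the competitive rate law is v = Vmax[S] / (αKm + [S]).
v = 76.8×0.179 / (2.584×0.110 + 0.179) = 13.75/0.4632 = 29.7 μmol·min⁻¹.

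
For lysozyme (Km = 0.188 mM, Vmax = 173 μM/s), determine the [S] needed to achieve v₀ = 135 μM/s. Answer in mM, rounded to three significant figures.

The required fractional saturation is v/Vmax = 135/173 = 0.7803.
Then [S]/(Km+[S]) = 0.7803 ⇒ [S] = 0.188 × 0.7803/(1 − 0.7803) = 0.668 mM.

0.668 mM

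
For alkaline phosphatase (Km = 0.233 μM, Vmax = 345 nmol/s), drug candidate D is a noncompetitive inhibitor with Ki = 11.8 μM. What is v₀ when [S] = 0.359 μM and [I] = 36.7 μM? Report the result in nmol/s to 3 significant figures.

With α = 1 + [I]/Ki = 1 + 36.7/11.8 = 4.110, the noncompetitive rate law is v = (Vmax/α)·[S] / (Km + [S]).
v = (345/4.110)×0.359 / (0.233 + 0.359) = 30.13/0.5920 = 50.9 nmol/s.

50.9 nmol/s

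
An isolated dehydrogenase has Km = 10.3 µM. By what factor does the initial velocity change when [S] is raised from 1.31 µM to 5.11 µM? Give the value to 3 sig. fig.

2.94

The fractional saturations are [S]/(Km+[S]) = 1.31/11.61 = 0.1128 and 5.11/15.41 = 0.3316.
v₂/v₁ is just their ratio: 0.3316/0.1128 = 2.94.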